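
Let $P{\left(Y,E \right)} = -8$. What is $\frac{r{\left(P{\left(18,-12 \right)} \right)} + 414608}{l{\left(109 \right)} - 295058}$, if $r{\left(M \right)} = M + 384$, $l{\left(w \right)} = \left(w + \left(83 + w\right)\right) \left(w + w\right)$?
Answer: $- \frac{17291}{9560} \approx -1.8087$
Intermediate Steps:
$l{\left(w \right)} = 2 w \left(83 + 2 w\right)$ ($l{\left(w \right)} = \left(83 + 2 w\right) 2 w = 2 w \left(83 + 2 w\right)$)
$r{\left(M \right)} = 384 + M$
$\frac{r{\left(P{\left(18,-12 \right)} \right)} + 414608}{l{\left(109 \right)} - 295058} = \frac{\left(384 - 8\right) + 414608}{2 \cdot 109 \left(83 + 2 \cdot 109\right) - 295058} = \frac{376 + 414608}{2 \cdot 109 \left(83 + 218\right) - 295058} = \frac{414984}{2 \cdot 109 \cdot 301 - 295058} = \frac{414984}{65618 - 295058} = \frac{414984}{-229440} = 414984 \left(- \frac{1}{229440}\right) = - \frac{17291}{9560}$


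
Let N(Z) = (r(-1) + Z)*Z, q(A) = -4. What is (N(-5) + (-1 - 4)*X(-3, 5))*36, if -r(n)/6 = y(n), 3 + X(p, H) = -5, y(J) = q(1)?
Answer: -1980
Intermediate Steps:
y(J) = -4
X(p, H) = -8 (X(p, H) = -3 - 5 = -8)
r(n) = 24 (r(n) = -6*(-4) = 24)
N(Z) = Z*(24 + Z) (N(Z) = (24 + Z)*Z = Z*(24 + Z))
(N(-5) + (-1 - 4)*X(-3, 5))*36 = (-5*(24 - 5) + (-1 - 4)*(-8))*36 = (-5*19 - 5*(-8))*36 = (-95 + 40)*36 = -55*36 = -1980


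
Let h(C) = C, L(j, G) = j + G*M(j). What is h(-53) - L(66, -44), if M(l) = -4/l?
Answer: -365/3 ≈ -121.67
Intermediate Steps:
L(j, G) = j - 4*G/j (L(j, G) = j + G*(-4/j) = j - 4*G/j)
h(-53) - L(66, -44) = -53 - (66 - 4*(-44)/66) = -53 - (66 - 4*(-44)*1/66) = -53 - (66 + 8/3) = -53 - 1*206/3 = -53 - 206/3 = -365/3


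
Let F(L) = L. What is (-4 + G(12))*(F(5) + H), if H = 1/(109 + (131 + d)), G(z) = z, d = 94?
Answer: 6684/167 ≈ 40.024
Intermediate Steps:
H = 1/334 (H = 1/(109 + (131 + 94)) = 1/(109 + 225) = 1/334 ≈ 0.0029940)
(-4 + G(12))*(F(5) + H) = (-4 + 12)*(5 + 1/334) = 8*(1671/334) = 6684/167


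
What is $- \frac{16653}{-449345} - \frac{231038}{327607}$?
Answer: $- \frac{7566163903}{11323735955} \approx -0.66817$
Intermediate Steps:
$- \frac{16653}{-449345} - \frac{231038}{327607} = \left(-16653\right) \left(- \frac{1}{449345}\right) - \frac{231038}{327607} = \frac{1281}{34565} - \frac{231038}{327607} = - \frac{7566163903}{11323735955}$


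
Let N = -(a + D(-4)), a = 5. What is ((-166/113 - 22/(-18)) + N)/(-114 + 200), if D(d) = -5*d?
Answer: -12838/43731 ≈ -0.29357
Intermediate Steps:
N = -25 (N = -(5 - 5*(-4)) = -(5 + 20) = -1*25 = -25)
((-166/113 - 22/(-18)) + N)/(-114 + 200) = ((-166/113 - 22/(-18)) - 25)/(-114 + 200) = ((-166*1/113 - 22*(-1/18)) - 25)/86 = ((-166/113 + 11/9) - 25)*(1/86) = (-251/1017 - 25)*(1/86) = -25676/1017*1/86 = -12838/43731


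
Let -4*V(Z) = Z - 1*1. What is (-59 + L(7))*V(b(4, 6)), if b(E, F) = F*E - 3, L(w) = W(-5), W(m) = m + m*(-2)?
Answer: 270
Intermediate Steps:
W(m) = -m (W(m) = m - 2*m = -m)
L(w) = 5 (L(w) = -1*(-5) = 5)
b(E, F) = -3 + E*F (b(E, F) = E*F - 3 = -3 + E*F)
V(Z) = 1/4 - Z/4 (V(Z) = -(Z - 1*1)/4 = -(Z - 1)/4 = -(-1 + Z)/4 = 1/4 - Z/4)
(-59 + L(7))*V(b(4, 6)) = (-59 + 5)*(1/4 - (-3 + 4*6)/4) = -54*(1/4 - (-3 + 24)/4) = -54*(1/4 - 1/4*21) = -54*(1/4 - 21/4) = -54*(-5) = 270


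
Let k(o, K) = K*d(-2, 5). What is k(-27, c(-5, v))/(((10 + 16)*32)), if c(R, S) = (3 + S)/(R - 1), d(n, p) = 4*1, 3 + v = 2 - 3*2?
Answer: 1/312 ≈ 0.0032051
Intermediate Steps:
v = -7 (v = -3 + (2 - 3*2) = -3 + (2 - 6) = -3 - 4 = -7)
d(n, p) = 4
c(R, S) = (3 + S)/(-1 + R)
k(o, K) = 4*K (k(o, K) = K*4 = 4*K)
k(-27, c(-5, v))/(((10 + 16)*32)) = (4*((3 - 7)/(-1 - 5)))/(((10 + 16)*32)) = (4*(-4/(-6)))/((26*32)) = (4*(-⅙*(-4)))/832 = (4*(⅔))*(1/832) = (8/3)*(1/832) = 1/312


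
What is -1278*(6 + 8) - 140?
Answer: -18032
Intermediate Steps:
-1278*(6 + 8) - 140 = -1278*14 - 140 = -71*252 - 140 = -17892 - 140 = -18032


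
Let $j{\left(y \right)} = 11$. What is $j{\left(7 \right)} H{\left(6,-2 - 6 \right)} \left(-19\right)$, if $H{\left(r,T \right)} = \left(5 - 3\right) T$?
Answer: $3344$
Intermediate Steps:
$H{\left(r,T \right)} = 2 T$
$j{\left(7 \right)} H{\left(6,-2 - 6 \right)} \left(-19\right) = 11 \cdot 2 \left(-2 - 6\right) \left(-19\right) = 11 \cdot 2 \left(-8\right) \left(-19\right) = 11 \left(-16\right) \left(-19\right) = \left(-176\right) \left(-19\right) = 3344$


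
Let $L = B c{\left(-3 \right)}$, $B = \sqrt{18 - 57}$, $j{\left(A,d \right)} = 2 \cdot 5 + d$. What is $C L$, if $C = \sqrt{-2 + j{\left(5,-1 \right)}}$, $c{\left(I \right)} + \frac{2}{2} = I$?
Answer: $- 4 i \sqrt{273} \approx - 66.091 i$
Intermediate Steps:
$j{\left(A,d \right)} = 10 + d$
$c{\left(I \right)} = -1 + I$
$B = i \sqrt{39}$ ($B = \sqrt{-39} = i \sqrt{39} \approx 6.245 i$)
$C = \sqrt{7}$ ($C = \sqrt{-2 + \left(10 - 1\right)} = \sqrt{-2 + 9} = \sqrt{7} \approx 2.6458$)
$L = - 4 i \sqrt{39}$ ($L = i \sqrt{39} \left(-1 - 3\right) = i \sqrt{39} \left(-4\right) = - 4 i \sqrt{39} \approx - 24.98 i$)
$C L = \sqrt{7} \left(- 4 i \sqrt{39}\right) = - 4 i \sqrt{273}$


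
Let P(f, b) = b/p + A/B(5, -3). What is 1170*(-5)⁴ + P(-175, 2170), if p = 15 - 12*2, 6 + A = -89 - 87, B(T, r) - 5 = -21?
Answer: 52633459/72 ≈ 7.3102e+5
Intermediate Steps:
B(T, r) = -16 (B(T, r) = 5 - 21 = -16)
A = -182 (A = -6 + (-89 - 87) = -6 - 176 = -182)
p = -9 (p = 15 - 24 = -9)
P(f, b) = 91/8 - b/9 (P(f, b) = b/(-9) - 182/(-16) = b*(-⅑) - 182*(-1/16) = -b/9 + 91/8 = 91/8 - b/9)
1170*(-5)⁴ + P(-175, 2170) = 1170*(-5)⁴ + (91/8 - ⅑*2170) = 1170*625 + (91/8 - 2170/9) = 731250 - 16541/72 = 52633459/72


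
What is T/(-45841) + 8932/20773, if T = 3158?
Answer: 343850678/952255093 ≈ 0.36109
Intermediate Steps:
T/(-45841) + 8932/20773 = 3158/(-45841) + 8932/20773 = 3158*(-1/45841) + 8932*(1/20773) = -3158/45841 + 8932/20773 = 343850678/952255093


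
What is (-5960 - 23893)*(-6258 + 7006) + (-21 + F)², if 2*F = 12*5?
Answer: -22329963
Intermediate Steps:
F = 30 (F = (12*5)/2 = (½)*60 = 30)
(-5960 - 23893)*(-6258 + 7006) + (-21 + F)² = (-5960 - 23893)*(-6258 + 7006) + (-21 + 30)² = -29853*748 + 9² = -22330044 + 81 = -22329963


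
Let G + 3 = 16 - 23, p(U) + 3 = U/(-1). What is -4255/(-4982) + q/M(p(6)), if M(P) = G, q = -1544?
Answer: 3867379/24910 ≈ 155.25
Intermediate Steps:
p(U) = -3 - U (p(U) = -3 + U/(-1) = -3 + U*(-1) = -3 - U)
G = -10 (G = -3 + (16 - 23) = -3 - 7 = -10)
M(P) = -10
-4255/(-4982) + q/M(p(6)) = -4255/(-4982) - 1544/(-10) = -4255*(-1/4982) - 1544*(-1/10) = 4255/4982 + 772/5 = 3867379/24910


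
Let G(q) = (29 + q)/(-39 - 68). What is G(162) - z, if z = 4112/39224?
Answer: -991471/524621 ≈ -1.8899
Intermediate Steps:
G(q) = -29/107 - q/107 (G(q) = (29 + q)/(-107) = (29 + q)*(-1/107) = -29/107 - q/107)
z = 514/4903 (z = 4112*(1/39224) = 514/4903 ≈ 0.10483)
G(162) - z = (-29/107 - 1/107*162) - 1*514/4903 = (-29/107 - 162/107) - 514/4903 = -191/107 - 514/4903 = -991471/524621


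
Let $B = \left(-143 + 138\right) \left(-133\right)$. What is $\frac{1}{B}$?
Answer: $\frac{1}{665} \approx 0.0015038$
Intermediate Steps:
$B = 665$ ($B = \left(-5\right) \left(-133\right) = 665$)
$\frac{1}{B} = \frac{1}{665}$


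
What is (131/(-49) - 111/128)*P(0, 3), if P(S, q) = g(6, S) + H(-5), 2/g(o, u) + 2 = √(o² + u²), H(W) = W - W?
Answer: -22207/12544 ≈ -1.7703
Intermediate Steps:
H(W) = 0
g(o, u) = 2/(-2 + √(o² + u²))
P(S, q) = 2/(-2 + √(36 + S²)) (P(S, q) = 2/(-2 + √(6² + S²)) + 0 = 2/(-2 + √(36 + S²)) + 0 = 2/(-2 + √(36 + S²)))
(131/(-49) - 111/128)*P(0, 3) = (131/(-49) - 111/128)*(2/(-2 + √(36 + 0²))) = (131*(-1/49) - 111*1/128)*(2/(-2 + √(36 + 0))) = (-131/49 - 111/128)*(2/(-2 + √36)) = -22207/(3136*(-2 + 6)) = -22207/(3136*4) = -22207/6272*½ = -22207/12544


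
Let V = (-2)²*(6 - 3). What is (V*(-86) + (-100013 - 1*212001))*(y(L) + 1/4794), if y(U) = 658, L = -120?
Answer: -493744446919/2397 ≈ -2.0598e+8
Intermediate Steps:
V = 12 (V = 4*3 = 12)
(V*(-86) + (-100013 - 1*212001))*(y(L) + 1/4794) = (12*(-86) + (-100013 - 1*212001))*(658 + 1/4794) = (-1032 + (-100013 - 212001))*(658 + 1/4794) = (-1032 - 312014)*(3154453/4794) = -313046*3154453/4794 = -493744446919/2397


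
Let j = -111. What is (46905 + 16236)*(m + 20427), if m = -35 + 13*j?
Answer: 1196458809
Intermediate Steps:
m = -1478 (m = -35 + 13*(-111) = -35 - 1443 = -1478)
(46905 + 16236)*(m + 20427) = (46905 + 16236)*(-1478 + 20427) = 63141*18949 = 1196458809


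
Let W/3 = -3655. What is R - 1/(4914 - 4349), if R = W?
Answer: -6195226/565 ≈ -10965.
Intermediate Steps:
W = -10965 (W = 3*(-3655) = -10965)
R = -10965
R - 1/(4914 - 4349) = -10965 - 1/(4914 - 4349) = -10965 - 1/565 = -6195226/565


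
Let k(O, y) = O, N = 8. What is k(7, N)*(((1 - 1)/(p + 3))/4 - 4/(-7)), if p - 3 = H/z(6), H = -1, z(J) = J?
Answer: 4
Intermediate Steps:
p = 17/6 (p = 3 - 1/6 = 3 - 1*⅙ = 3 - ⅙ = 17/6 ≈ 2.8333)
k(7, N)*(((1 - 1)/(p + 3))/4 - 4/(-7)) = 7*(((1 - 1)/(17/6 + 3))/4 - 4/(-7)) = 7*((0/(35/6))*(¼) - 4*(-⅐)) = 7*((0*(6/35))*(¼) + 4/7) = 7*(0*(¼) + 4/7) = 7*(0 + 4/7) = 7*(4/7) = 4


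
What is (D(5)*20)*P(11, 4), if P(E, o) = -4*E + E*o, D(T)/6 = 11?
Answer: 0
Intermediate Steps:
D(T) = 66 (D(T) = 6*11 = 66)
(D(5)*20)*P(11, 4) = (66*20)*(11*(-4 + 4)) = 1320*(11*0) = 1320*0 = 0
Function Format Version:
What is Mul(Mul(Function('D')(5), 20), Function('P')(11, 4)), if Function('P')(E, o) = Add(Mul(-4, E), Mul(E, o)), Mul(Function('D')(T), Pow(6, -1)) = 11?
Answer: 0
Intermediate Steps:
Function('D')(T) = 66 (Function('D')(T) = Mul(6, 11) = 66)
Mul(Mul(Function('D')(5), 20), Function('P')(11, 4)) = Mul(Mul(66, 20), Mul(11, Add(-4, 4))) = Mul(1320, Mul(11, 0)) = Mul(1320, 0) = 0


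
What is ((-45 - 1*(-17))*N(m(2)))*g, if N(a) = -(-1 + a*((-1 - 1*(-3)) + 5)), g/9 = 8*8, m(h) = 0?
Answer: -16128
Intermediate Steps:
g = 576 (g = 9*(8*8) = 9*64 = 576)
N(a) = 1 - 7*a (N(a) = -(-1 + a*((-1 + 3) + 5)) = -(-1 + a*(2 + 5)) = -(-1 + a*7) = -(-1 + 7*a) = 1 - 7*a)
((-45 - 1*(-17))*N(m(2)))*g = ((-45 - 1*(-17))*(1 - 7*0))*576 = ((-45 + 17)*(1 + 0))*576 = -28*1*576 = -28*576 = -16128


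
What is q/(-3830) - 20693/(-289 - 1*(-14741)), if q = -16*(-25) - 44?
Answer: -42199551/27675580 ≈ -1.5248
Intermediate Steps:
q = 356 (q = 400 - 44 = 356)
q/(-3830) - 20693/(-289 - 1*(-14741)) = 356/(-3830) - 20693/(-289 - 1*(-14741)) = 356*(-1/3830) - 20693/(-289 + 14741) = -178/1915 - 20693/14452 = -42199551/27675580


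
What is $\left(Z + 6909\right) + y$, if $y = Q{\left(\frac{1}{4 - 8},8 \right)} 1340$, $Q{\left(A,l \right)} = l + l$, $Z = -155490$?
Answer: $-127141$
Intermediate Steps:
$Q{\left(A,l \right)} = 2 l$
$y = 21440$ ($y = 2 \cdot 8 \cdot 1340 = 16 \cdot 1340 = 21440$)
$\left(Z + 6909\right) + y = \left(-155490 + 6909\right) + 21440 = -148581 + 21440 = -127141$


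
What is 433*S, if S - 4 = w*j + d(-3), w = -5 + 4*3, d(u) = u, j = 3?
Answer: 9526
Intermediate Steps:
w = 7 (w = -5 + 12 = 7)
S = 22 (S = 4 + (7*3 - 3) = 4 + (21 - 3) = 4 + 18 = 22)
433*S = 433*22 = 9526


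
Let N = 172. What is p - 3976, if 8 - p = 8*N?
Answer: -5344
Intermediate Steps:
p = -1368 (p = 8 - 8*172 = 8 - 1*1376 = 8 - 1376 = -1368)
p - 3976 = -1368 - 3976 = -5344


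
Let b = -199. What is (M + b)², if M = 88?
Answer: 12321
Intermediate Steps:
(M + b)² = (88 - 199)² = (-111)² = 12321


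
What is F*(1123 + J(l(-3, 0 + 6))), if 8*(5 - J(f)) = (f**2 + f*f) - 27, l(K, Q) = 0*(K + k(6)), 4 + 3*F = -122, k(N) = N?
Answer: -190071/4 ≈ -47518.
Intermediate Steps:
F = -42 (F = -4/3 + (1/3)*(-122) = -4/3 - 122/3 = -42)
l(K, Q) = 0 (l(K, Q) = 0*(K + 6) = 0*(6 + K) = 0)
J(f) = 67/8 - f**2/4 (J(f) = 5 - ((f**2 + f*f) - 27)/8 = 5 - ((f**2 + f**2) - 27)/8 = 5 - (2*f**2 - 27)/8 = 5 - (-27 + 2*f**2)/8 = 5 + (27/8 - f**2/4) = 67/8 - f**2/4)
F*(1123 + J(l(-3, 0 + 6))) = -42*(1123 + (67/8 - 1/4*0**2)) = -42*(1123 + (67/8 - 1/4*0)) = -42*(1123 + (67/8 + 0)) = -42*(1123 + 67/8) = -42*9051/8 = -190071/4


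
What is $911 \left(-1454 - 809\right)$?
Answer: $-2061593$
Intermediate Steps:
$911 \left(-1454 - 809\right) = 911 \left(-2263\right) = -2061593$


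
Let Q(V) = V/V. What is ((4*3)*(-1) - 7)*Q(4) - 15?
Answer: -34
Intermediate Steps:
Q(V) = 1
((4*3)*(-1) - 7)*Q(4) - 15 = ((4*3)*(-1) - 7)*1 - 15 = (12*(-1) - 7)*1 - 15 = (-12 - 7)*1 - 15 = -19*1 - 15 = -19 - 15 = -34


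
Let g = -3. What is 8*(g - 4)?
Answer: -56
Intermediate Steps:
8*(g - 4) = 8*(-3 - 4) = 8*(-7) = -56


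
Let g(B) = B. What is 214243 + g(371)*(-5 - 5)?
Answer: 210533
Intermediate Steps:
214243 + g(371)*(-5 - 5) = 214243 + 371*(-5 - 5) = 214243 + 371*(-10) = 214243 - 3710 = 210533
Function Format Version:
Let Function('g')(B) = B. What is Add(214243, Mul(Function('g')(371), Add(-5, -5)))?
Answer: 210533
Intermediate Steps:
Add(214243, Mul(Function('g')(371), Add(-5, -5))) = Add(214243, Mul(371, Add(-5, -5))) = Add(214243, Mul(371, -10)) = Add(214243, -3710) = 210533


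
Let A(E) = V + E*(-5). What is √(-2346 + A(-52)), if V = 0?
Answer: I*√2086 ≈ 45.673*I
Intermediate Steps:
A(E) = -5*E (A(E) = 0 + E*(-5) = 0 - 5*E = -5*E)
√(-2346 + A(-52)) = √(-2346 - 5*(-52)) = √(-2346 + 260) = √(-2086) = I*√2086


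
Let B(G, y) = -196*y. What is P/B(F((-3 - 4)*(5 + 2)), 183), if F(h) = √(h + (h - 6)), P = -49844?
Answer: 12461/8967 ≈ 1.3897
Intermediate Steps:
F(h) = √(-6 + 2*h) (F(h) = √(h + (-6 + h)) = √(-6 + 2*h))
P/B(F((-3 - 4)*(5 + 2)), 183) = -49844/((-196*183)) = -49844/(-35868) = -49844*(-1/35868) = 12461/8967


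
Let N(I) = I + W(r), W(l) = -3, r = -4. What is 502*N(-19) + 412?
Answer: -10632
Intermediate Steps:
N(I) = -3 + I (N(I) = I - 3 = -3 + I)
502*N(-19) + 412 = 502*(-3 - 19) + 412 = 502*(-22) + 412 = -11044 + 412 = -10632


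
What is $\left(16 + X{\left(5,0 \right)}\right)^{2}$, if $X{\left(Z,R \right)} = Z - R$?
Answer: $441$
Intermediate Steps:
$\left(16 + X{\left(5,0 \right)}\right)^{2} = \left(16 + \left(5 - 0\right)\right)^{2} = \left(16 + \left(5 + 0\right)\right)^{2} = \left(16 + 5\right)^{2} = 21^{2} = 441$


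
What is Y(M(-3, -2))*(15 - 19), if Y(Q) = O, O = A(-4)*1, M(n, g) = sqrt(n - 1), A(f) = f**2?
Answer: -64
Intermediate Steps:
M(n, g) = sqrt(-1 + n)
O = 16 (O = (-4)**2*1 = 16*1 = 16)
Y(Q) = 16
Y(M(-3, -2))*(15 - 19) = 16*(15 - 19) = 16*(-4) = -64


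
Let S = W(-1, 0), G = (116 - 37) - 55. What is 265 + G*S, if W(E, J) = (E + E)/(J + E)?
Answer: 313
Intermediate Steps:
W(E, J) = 2*E/(E + J) (W(E, J) = (2*E)/(E + J) = 2*E/(E + J))
G = 24 (G = 79 - 55 = 24)
S = 2 (S = 2*(-1)/(-1 + 0) = 2*(-1)/(-1) = 2*(-1)*(-1) = 2)
265 + G*S = 265 + 24*2 = 265 + 48 = 313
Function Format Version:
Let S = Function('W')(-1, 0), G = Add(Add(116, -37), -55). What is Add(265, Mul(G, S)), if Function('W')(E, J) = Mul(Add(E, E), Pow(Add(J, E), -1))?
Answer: 313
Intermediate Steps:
Function('W')(E, J) = Mul(2, E, Pow(Add(E, J), -1)) (Function('W')(E, J) = Mul(Mul(2, E), Pow(Add(E, J), -1)) = Mul(2, E, Pow(Add(E, J), -1)))
G = 24 (G = Add(79, -55) = 24)
S = 2 (S = Mul(2, -1, Pow(Add(-1, 0), -1)) = Mul(2, -1, Pow(-1, -1)) = Mul(2, -1, -1) = 2)
Add(265, Mul(G, S)) = Add(265, Mul(24, 2)) = Add(265, 48) = 313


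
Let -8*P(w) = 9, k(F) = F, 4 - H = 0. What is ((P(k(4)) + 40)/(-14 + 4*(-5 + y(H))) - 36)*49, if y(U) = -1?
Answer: -551495/304 ≈ -1814.1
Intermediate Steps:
H = 4 (H = 4 - 1*0 = 4 + 0 = 4)
P(w) = -9/8 (P(w) = -⅛*9 = -9/8)
((P(k(4)) + 40)/(-14 + 4*(-5 + y(H))) - 36)*49 = ((-9/8 + 40)/(-14 + 4*(-5 - 1)) - 36)*49 = (311/(8*(-14 + 4*(-6))) - 36)*49 = (311/(8*(-14 - 24)) - 36)*49 = ((311/8)/(-38) - 36)*49 = ((311/8)*(-1/38) - 36)*49 = (-311/304 - 36)*49 = -11255/304*49 = -551495/304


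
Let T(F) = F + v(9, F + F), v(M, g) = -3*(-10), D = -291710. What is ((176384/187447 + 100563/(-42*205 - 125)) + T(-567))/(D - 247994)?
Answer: 34483316311/33987849955180 ≈ 0.0010146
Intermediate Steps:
v(M, g) = 30
T(F) = 30 + F (T(F) = F + 30 = 30 + F)
((176384/187447 + 100563/(-42*205 - 125)) + T(-567))/(D - 247994) = ((176384/187447 + 100563/(-42*205 - 125)) + (30 - 567))/(-291710 - 247994) = ((176384*(1/187447) + 100563/(-8610 - 125)) - 537)/(-539704) = ((13568/14419 + 100563/(-8735)) - 537)*(-1/539704) = ((13568/14419 + 100563*(-1/8735)) - 537)*(-1/539704) = ((13568/14419 - 100563/8735) - 537)*(-1/539704) = (-1331501417/125949965 - 537)*(-1/539704) = -68966632622/125949965*(-1/539704) = 34483316311/33987849955180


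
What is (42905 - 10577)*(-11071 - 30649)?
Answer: -1348724160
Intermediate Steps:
(42905 - 10577)*(-11071 - 30649) = 32328*(-41720) = -1348724160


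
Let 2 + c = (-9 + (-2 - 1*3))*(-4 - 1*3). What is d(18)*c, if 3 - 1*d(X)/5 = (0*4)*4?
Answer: 1440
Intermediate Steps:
d(X) = 15 (d(X) = 15 - 5*0*4*4 = 15 - 0*4 = 15 - 5*0 = 15 + 0 = 15)
c = 96 (c = -2 + (-9 + (-2 - 1*3))*(-4 - 1*3) = -2 + (-9 + (-2 - 3))*(-4 - 3) = -2 + (-9 - 5)*(-7) = -2 - 14*(-7) = -2 + 98 = 96)
d(18)*c = 15*96 = 1440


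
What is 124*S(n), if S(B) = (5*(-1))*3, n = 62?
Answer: -1860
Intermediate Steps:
S(B) = -15 (S(B) = -5*3 = -15)
124*S(n) = 124*(-15) = -1860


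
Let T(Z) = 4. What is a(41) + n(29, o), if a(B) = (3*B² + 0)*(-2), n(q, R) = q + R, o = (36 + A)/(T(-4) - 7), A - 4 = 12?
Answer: -30223/3 ≈ -10074.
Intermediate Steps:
A = 16 (A = 4 + 12 = 16)
o = -52/3 (o = (36 + 16)/(4 - 7) = 52/(-3) = 52*(-⅓) = -52/3 ≈ -17.333)
n(q, R) = R + q
a(B) = -6*B² (a(B) = (3*B²)*(-2) = -6*B²)
a(41) + n(29, o) = -6*41² + (-52/3 + 29) = -6*1681 + 35/3 = -10086 + 35/3 = -30223/3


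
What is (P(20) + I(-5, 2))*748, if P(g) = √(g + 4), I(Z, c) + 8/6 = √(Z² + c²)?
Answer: -2992/3 + 748*√29 + 1496*√6 ≈ 6695.2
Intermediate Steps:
I(Z, c) = -4/3 + √(Z² + c²)
P(g) = √(4 + g)
(P(20) + I(-5, 2))*748 = (√(4 + 20) + (-4/3 + √((-5)² + 2²)))*748 = (√24 + (-4/3 + √(25 + 4)))*748 = (2*√6 + (-4/3 + √29))*748 = (-4/3 + √29 + 2*√6)*748 = -2992/3 + 748*√29 + 1496*√6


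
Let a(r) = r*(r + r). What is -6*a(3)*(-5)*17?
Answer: 9180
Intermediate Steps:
a(r) = 2*r**2 (a(r) = r*(2*r) = 2*r**2)
-6*a(3)*(-5)*17 = -6*2*3**2*(-5)*17 = -6*2*9*(-5)*17 = -108*(-5)*17 = -6*(-90)*17 = 540*17 = 9180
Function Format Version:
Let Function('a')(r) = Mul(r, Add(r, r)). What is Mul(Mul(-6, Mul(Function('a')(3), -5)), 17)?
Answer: 9180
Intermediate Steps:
Function('a')(r) = Mul(2, Pow(r, 2)) (Function('a')(r) = Mul(r, Mul(2, r)) = Mul(2, Pow(r, 2)))
Mul(Mul(-6, Mul(Function('a')(3), -5)), 17) = Mul(Mul(-6, Mul(Mul(2, Pow(3, 2)), -5)), 17) = Mul(Mul(-6, Mul(Mul(2, 9), -5)), 17) = Mul(Mul(-6, Mul(18, -5)), 17) = Mul(Mul(-6, -90), 17) = Mul(540, 17) = 9180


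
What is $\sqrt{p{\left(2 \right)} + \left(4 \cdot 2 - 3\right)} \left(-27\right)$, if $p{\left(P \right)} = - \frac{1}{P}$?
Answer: $- \frac{81 \sqrt{2}}{2} \approx -57.276$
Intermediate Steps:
$\sqrt{p{\left(2 \right)} + \left(4 \cdot 2 - 3\right)} \left(-27\right) = \sqrt{- \frac{1}{2} + \left(4 \cdot 2 - 3\right)} \left(-27\right) = \sqrt{\left(-1\right) \frac{1}{2} + \left(8 - 3\right)} \left(-27\right) = \sqrt{- \frac{1}{2} + 5} \left(-27\right) = \sqrt{\frac{9}{2}} \left(-27\right) = \frac{3 \sqrt{2}}{2} \left(-27\right) = - \frac{81 \sqrt{2}}{2}$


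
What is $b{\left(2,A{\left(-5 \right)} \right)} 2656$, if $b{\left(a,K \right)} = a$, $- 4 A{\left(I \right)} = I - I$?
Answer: $5312$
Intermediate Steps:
$A{\left(I \right)} = 0$ ($A{\left(I \right)} = - \frac{I - I}{4} = \left(- \frac{1}{4}\right) 0 = 0$)
$b{\left(2,A{\left(-5 \right)} \right)} 2656 = 2 \cdot 2656 = 5312$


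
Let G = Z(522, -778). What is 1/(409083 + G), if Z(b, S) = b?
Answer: 1/409605 ≈ 2.4414e-6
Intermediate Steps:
G = 522
1/(409083 + G) = 1/(409083 + 522) = 1/409605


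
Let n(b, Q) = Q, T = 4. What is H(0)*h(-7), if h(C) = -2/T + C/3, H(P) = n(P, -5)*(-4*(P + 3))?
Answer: -170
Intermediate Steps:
H(P) = 60 + 20*P (H(P) = -(-20)*(P + 3) = -(-20)*(3 + P) = -5*(-12 - 4*P) = 60 + 20*P)
h(C) = -½ + C/3 (h(C) = -2/4 + C/3 = -2*¼ + C*(⅓) = -½ + C/3)
H(0)*h(-7) = (60 + 20*0)*(-½ + (⅓)*(-7)) = (60 + 0)*(-½ - 7/3) = 60*(-17/6) = -170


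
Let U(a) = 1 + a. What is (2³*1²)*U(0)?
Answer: 8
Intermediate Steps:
(2³*1²)*U(0) = (2³*1²)*(1 + 0) = (8*1)*1 = 8*1 = 8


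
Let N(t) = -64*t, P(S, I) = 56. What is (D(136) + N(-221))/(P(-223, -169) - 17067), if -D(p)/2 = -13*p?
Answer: -17680/17011 ≈ -1.0393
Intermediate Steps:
D(p) = 26*p (D(p) = -(-26)*p = 26*p)
(D(136) + N(-221))/(P(-223, -169) - 17067) = (26*136 - 64*(-221))/(56 - 17067) = (3536 + 14144)/(-17011) = 17680*(-1/17011) = -17680/17011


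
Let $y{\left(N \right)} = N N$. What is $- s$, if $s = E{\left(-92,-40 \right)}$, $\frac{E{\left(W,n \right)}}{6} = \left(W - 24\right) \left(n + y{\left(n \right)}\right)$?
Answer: $1085760$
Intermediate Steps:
$y{\left(N \right)} = N^{2}$
$E{\left(W,n \right)} = 6 \left(-24 + W\right) \left(n + n^{2}\right)$ ($E{\left(W,n \right)} = 6 \left(W - 24\right) \left(n + n^{2}\right) = 6 \left(-24 + W\right) \left(n + n^{2}\right)$)
$s = -1085760$ ($s = 6 \left(-40\right) \left(-24 - 92 - -960 - -3680\right) = 6 \left(-40\right) \left(-24 - 92 + 960 + 3680\right) = 6 \left(-40\right) 4524 = -1085760$)
$- s = \left(-1\right) \left(-1085760\right) = 1085760$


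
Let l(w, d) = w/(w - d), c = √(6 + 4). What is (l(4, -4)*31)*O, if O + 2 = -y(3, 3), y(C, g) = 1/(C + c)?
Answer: 31/2 - 31*√10/2 ≈ -33.515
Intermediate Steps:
c = √10 ≈ 3.1623
y(C, g) = 1/(C + √10)
O = -2 - 1/(3 + √10) ≈ -2.1623
(l(4, -4)*31)*O = ((4/(4 - 1*(-4)))*31)*(1 - √10) = ((4/(4 + 4))*31)*(1 - √10) = ((4/8)*31)*(1 - √10) = ((4*(⅛))*31)*(1 - √10) = ((½)*31)*(1 - √10) = 31*(1 - √10)/2 = 31/2 - 31*√10/2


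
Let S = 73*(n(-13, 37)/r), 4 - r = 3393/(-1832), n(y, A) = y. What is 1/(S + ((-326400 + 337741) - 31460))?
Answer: -10721/217434367 ≈ -4.9307e-5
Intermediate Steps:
r = 10721/1832 (r = 4 - 3393/(-1832) = 4 - 3393*(-1)/1832 = 4 - 1*(-3393/1832) = 4 + 3393/1832 = 10721/1832 ≈ 5.8521)
S = -1738568/10721 (S = 73*(-13/10721/1832) = 73*(-13*1832/10721) = 73*(-23816/10721) = -1738568/10721 ≈ -162.16)
1/(S + ((-326400 + 337741) - 31460)) = 1/(-1738568/10721 + ((-326400 + 337741) - 31460)) = 1/(-1738568/10721 + (11341 - 31460)) = 1/(-1738568/10721 - 20119) = 1/(-217434367/10721) = -10721/217434367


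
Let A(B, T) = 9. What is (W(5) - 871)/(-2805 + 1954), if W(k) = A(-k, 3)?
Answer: 862/851 ≈ 1.0129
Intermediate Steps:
W(k) = 9
(W(5) - 871)/(-2805 + 1954) = (9 - 871)/(-2805 + 1954) = -862/(-851) = -862*(-1/851) = 862/851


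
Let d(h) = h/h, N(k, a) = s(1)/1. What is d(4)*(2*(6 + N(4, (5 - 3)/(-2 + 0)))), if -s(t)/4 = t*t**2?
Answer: 4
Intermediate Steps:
s(t) = -4*t**3 (s(t) = -4*t*t**2 = -4*t**3)
N(k, a) = -4 (N(k, a) = -4*1**3/1 = -4*1*1 = -4*1 = -4)
d(h) = 1
d(4)*(2*(6 + N(4, (5 - 3)/(-2 + 0)))) = 1*(2*(6 - 4)) = 1*(2*2) = 1*4 = 4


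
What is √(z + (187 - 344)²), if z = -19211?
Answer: √5438 ≈ 73.743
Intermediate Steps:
√(z + (187 - 344)²) = √(-19211 + (187 - 344)²) = √(-19211 + (-157)²) = √(-19211 + 24649) = √5438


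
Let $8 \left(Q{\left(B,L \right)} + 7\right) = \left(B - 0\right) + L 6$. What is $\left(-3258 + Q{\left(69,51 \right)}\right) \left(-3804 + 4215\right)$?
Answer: $- \frac{10581195}{8} \approx -1.3227 \cdot 10^{6}$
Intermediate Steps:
$Q{\left(B,L \right)} = -7 + \frac{B}{8} + \frac{3 L}{4}$ ($Q{\left(B,L \right)} = -7 + \frac{\left(B - 0\right) + L 6}{8} = -7 + \frac{\left(B + 0\right) + 6 L}{8} = -7 + \frac{B + 6 L}{8} = -7 + \left(\frac{B}{8} + \frac{3 L}{4}\right) = -7 + \frac{B}{8} + \frac{3 L}{4}$)
$\left(-3258 + Q{\left(69,51 \right)}\right) \left(-3804 + 4215\right) = \left(-3258 + \left(-7 + \frac{1}{8} \cdot 69 + \frac{3}{4} \cdot 51\right)\right) \left(-3804 + 4215\right) = \left(-3258 + \left(-7 + \frac{69}{8} + \frac{153}{4}\right)\right) 411 = \left(-3258 + \frac{319}{8}\right) 411 = \left(- \frac{25745}{8}\right) 411 = - \frac{10581195}{8}$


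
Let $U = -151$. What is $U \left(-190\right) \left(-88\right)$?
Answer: $-2524720$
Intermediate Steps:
$U \left(-190\right) \left(-88\right) = \left(-151\right) \left(-190\right) \left(-88\right) = 28690 \left(-88\right) = -2524720$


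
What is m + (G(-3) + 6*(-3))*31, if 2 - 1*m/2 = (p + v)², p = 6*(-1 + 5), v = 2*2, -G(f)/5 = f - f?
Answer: -2122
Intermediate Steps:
G(f) = 0 (G(f) = -5*(f - f) = -5*0 = 0)
v = 4
p = 24 (p = 6*4 = 24)
m = -1564 (m = 4 - 2*(24 + 4)² = 4 - 2*28² = 4 - 2*784 = 4 - 1568 = -1564)
m + (G(-3) + 6*(-3))*31 = -1564 + (0 + 6*(-3))*31 = -1564 + (0 - 18)*31 = -1564 - 18*31 = -1564 - 558 = -2122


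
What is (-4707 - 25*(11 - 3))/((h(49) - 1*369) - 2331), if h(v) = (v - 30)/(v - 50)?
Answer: 4907/2719 ≈ 1.8047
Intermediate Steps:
h(v) = (-30 + v)/(-50 + v)
(-4707 - 25*(11 - 3))/((h(49) - 1*369) - 2331) = (-4707 - 25*(11 - 3))/(((-30 + 49)/(-50 + 49) - 1*369) - 2331) = (-4707 - 25*8)/((19/(-1) - 369) - 2331) = (-4707 - 200)/((-1*19 - 369) - 2331) = -4907/((-19 - 369) - 2331) = -4907/(-388 - 2331) = -4907/(-2719) = -4907*(-1/2719) = 4907/2719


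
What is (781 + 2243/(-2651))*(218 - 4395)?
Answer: -8638821276/2651 ≈ -3.2587e+6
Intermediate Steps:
(781 + 2243/(-2651))*(218 - 4395) = (781 + 2243*(-1/2651))*(-4177) = (781 - 2243/2651)*(-4177) = (2068188/2651)*(-4177) = -8638821276/2651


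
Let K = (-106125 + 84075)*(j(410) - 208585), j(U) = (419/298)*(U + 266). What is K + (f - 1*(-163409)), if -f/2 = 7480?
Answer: 682194942051/149 ≈ 4.5785e+9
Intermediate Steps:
f = -14960 (f = -2*7480 = -14960)
j(U) = 55727/149 + 419*U/298 (j(U) = (419*(1/298))*(266 + U) = 419*(266 + U)/298 = 55727/149 + 419*U/298)
K = 682172823150/149 (K = (-106125 + 84075)*((55727/149 + (419/298)*410) - 208585) = -22050*((55727/149 + 85895/149) - 208585) = -22050*(141622/149 - 208585) = -22050*(-30937543/149) = 682172823150/149 ≈ 4.5783e+9)
K + (f - 1*(-163409)) = 682172823150/149 + (-14960 - 1*(-163409)) = 682172823150/149 + (-14960 + 163409) = 682172823150/149 + 148449 = 682194942051/149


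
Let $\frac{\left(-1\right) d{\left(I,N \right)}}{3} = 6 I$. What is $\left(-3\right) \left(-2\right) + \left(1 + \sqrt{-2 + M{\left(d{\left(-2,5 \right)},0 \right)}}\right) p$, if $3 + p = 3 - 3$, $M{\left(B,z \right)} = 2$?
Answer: $3$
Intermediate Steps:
$d{\left(I,N \right)} = - 18 I$ ($d{\left(I,N \right)} = - 3 \cdot 6 I = - 18 I$)
$p = -3$ ($p = -3 + \left(3 - 3\right) = -3 + 0 = -3$)
$\left(-3\right) \left(-2\right) + \left(1 + \sqrt{-2 + M{\left(d{\left(-2,5 \right)},0 \right)}}\right) p = \left(-3\right) \left(-2\right) + \left(1 + \sqrt{-2 + 2}\right) \left(-3\right) = 6 + \left(1 + \sqrt{0}\right) \left(-3\right) = 6 + \left(1 + 0\right) \left(-3\right) = 6 + 1 \left(-3\right) = 6 - 3 = 3$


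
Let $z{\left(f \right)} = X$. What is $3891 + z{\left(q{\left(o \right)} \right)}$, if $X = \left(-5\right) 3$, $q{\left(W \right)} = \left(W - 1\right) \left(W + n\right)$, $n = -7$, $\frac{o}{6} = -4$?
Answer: $3876$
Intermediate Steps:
$o = -24$ ($o = 6 \left(-4\right) = -24$)
$q{\left(W \right)} = \left(-1 + W\right) \left(-7 + W\right)$ ($q{\left(W \right)} = \left(W - 1\right) \left(W - 7\right) = \left(-1 + W\right) \left(-7 + W\right)$)
$X = -15$
$z{\left(f \right)} = -15$
$3891 + z{\left(q{\left(o \right)} \right)} = 3891 - 15 = 3876$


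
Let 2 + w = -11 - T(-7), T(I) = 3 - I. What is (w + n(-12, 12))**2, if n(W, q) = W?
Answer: 1225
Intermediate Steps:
w = -23 (w = -2 + (-11 - (3 - 1*(-7))) = -2 + (-11 - (3 + 7)) = -2 + (-11 - 1*10) = -2 + (-11 - 10) = -2 - 21 = -23)
(w + n(-12, 12))**2 = (-23 - 12)**2 = (-35)**2 = 1225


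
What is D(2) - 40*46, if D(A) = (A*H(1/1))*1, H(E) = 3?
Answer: -1834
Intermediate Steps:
D(A) = 3*A (D(A) = (A*3)*1 = (3*A)*1 = 3*A)
D(2) - 40*46 = 3*2 - 40*46 = 6 - 1840 = -1834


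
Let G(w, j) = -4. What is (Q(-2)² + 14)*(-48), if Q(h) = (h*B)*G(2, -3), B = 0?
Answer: -672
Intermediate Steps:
Q(h) = 0 (Q(h) = (h*0)*(-4) = 0*(-4) = 0)
(Q(-2)² + 14)*(-48) = (0² + 14)*(-48) = (0 + 14)*(-48) = 14*(-48) = -672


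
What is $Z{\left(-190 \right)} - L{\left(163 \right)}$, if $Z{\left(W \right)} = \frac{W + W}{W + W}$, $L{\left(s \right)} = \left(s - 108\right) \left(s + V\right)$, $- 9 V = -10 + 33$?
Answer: $- \frac{79411}{9} \approx -8823.4$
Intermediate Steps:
$V = - \frac{23}{9}$ ($V = - \frac{-10 + 33}{9} = \left(- \frac{1}{9}\right) 23 = - \frac{23}{9} \approx -2.5556$)
$L{\left(s \right)} = \left(-108 + s\right) \left(- \frac{23}{9} + s\right)$ ($L{\left(s \right)} = \left(s - 108\right) \left(s - \frac{23}{9}\right) = \left(-108 + s\right) \left(- \frac{23}{9} + s\right)$)
$Z{\left(W \right)} = 1$ ($Z{\left(W \right)} = \frac{2 W}{2 W} = 2 W \frac{1}{2 W} = 1$)
$Z{\left(-190 \right)} - L{\left(163 \right)} = 1 - \left(276 + 163^{2} - \frac{162185}{9}\right) = 1 - \left(276 + 26569 - \frac{162185}{9}\right) = 1 - \frac{79420}{9} = - \frac{79411}{9}$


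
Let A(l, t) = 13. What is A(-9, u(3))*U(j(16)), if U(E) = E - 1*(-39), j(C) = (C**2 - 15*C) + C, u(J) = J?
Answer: 923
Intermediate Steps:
j(C) = C**2 - 14*C
U(E) = 39 + E (U(E) = E + 39 = 39 + E)
A(-9, u(3))*U(j(16)) = 13*(39 + 16*(-14 + 16)) = 13*(39 + 16*2) = 13*(39 + 32) = 13*71 = 923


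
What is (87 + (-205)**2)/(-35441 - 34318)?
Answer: -42112/69759 ≈ -0.60368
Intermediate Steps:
(87 + (-205)**2)/(-35441 - 34318) = (87 + 42025)/(-69759) = 42112*(-1/69759) = -42112/69759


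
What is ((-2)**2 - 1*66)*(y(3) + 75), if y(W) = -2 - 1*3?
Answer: -4340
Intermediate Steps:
y(W) = -5 (y(W) = -2 - 3 = -5)
((-2)**2 - 1*66)*(y(3) + 75) = ((-2)**2 - 1*66)*(-5 + 75) = (4 - 66)*70 = -62*70 = -4340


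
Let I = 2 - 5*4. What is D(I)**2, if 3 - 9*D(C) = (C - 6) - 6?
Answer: 121/9 ≈ 13.444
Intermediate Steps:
I = -18 (I = 2 - 20 = -18)
D(C) = 5/3 - C/9 (D(C) = 1/3 - ((C - 6) - 6)/9 = 1/3 - ((-6 + C) - 6)/9 = 1/3 - (-12 + C)/9 = 1/3 + (4/3 - C/9) = 5/3 - C/9)
D(I)**2 = (5/3 - 1/9*(-18))**2 = (5/3 + 2)**2 = (11/3)**2 = 121/9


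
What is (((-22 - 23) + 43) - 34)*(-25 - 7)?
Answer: 1152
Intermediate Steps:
(((-22 - 23) + 43) - 34)*(-25 - 7) = ((-45 + 43) - 34)*(-32) = (-2 - 34)*(-32) = -36*(-32) = 1152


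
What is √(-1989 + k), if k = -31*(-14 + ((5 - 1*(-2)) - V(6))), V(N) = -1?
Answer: I*√1803 ≈ 42.462*I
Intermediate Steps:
k = 186 (k = -31*(-14 + ((5 - 1*(-2)) - 1*(-1))) = -31*(-14 + ((5 + 2) + 1)) = -31*(-14 + (7 + 1)) = -31*(-14 + 8) = -31*(-6) = 186)
√(-1989 + k) = √(-1989 + 186) = √(-1803) = I*√1803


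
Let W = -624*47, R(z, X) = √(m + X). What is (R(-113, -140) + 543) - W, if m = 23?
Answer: 29871 + 3*I*√13 ≈ 29871.0 + 10.817*I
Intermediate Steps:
R(z, X) = √(23 + X)
W = -29328
(R(-113, -140) + 543) - W = (√(23 - 140) + 543) - 1*(-29328) = (√(-117) + 543) + 29328 = (3*I*√13 + 543) + 29328 = (543 + 3*I*√13) + 29328 = 29871 + 3*I*√13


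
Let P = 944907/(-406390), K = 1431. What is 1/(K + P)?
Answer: 406390/580599183 ≈ 0.00069995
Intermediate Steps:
P = -944907/406390 (P = 944907*(-1/406390) = -944907/406390 ≈ -2.3251)
1/(K + P) = 1/(1431 - 944907/406390) = 1/(580599183/406390) = 406390/580599183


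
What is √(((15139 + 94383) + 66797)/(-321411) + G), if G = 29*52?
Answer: √17303035084751/107137 ≈ 38.826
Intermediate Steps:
G = 1508
√(((15139 + 94383) + 66797)/(-321411) + G) = √(((15139 + 94383) + 66797)/(-321411) + 1508) = √((109522 + 66797)*(-1/321411) + 1508) = √(176319*(-1/321411) + 1508) = √(-58773/107137 + 1508) = √(161503823/107137) = √17303035084751/107137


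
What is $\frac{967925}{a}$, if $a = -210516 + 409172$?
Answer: $\frac{967925}{198656} \approx 4.8724$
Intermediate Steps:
$a = 198656$
$\frac{967925}{a} = \frac{967925}{198656}$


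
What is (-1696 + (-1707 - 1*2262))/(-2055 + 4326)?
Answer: -5665/2271 ≈ -2.4945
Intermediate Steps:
(-1696 + (-1707 - 1*2262))/(-2055 + 4326) = (-1696 + (-1707 - 2262))/2271 = (-1696 - 3969)*(1/2271) = -5665*1/2271 = -5665/2271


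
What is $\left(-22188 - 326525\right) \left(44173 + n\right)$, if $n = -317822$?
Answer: $95424963737$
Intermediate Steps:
$\left(-22188 - 326525\right) \left(44173 + n\right) = \left(-22188 - 326525\right) \left(44173 - 317822\right) = \left(-348713\right) \left(-273649\right) = 95424963737$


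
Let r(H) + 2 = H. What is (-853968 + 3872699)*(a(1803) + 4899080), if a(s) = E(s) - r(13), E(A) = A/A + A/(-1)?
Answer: 14783531708177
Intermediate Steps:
r(H) = -2 + H
E(A) = 1 - A (E(A) = 1 + A*(-1) = 1 - A)
a(s) = -10 - s (a(s) = (1 - s) - (-2 + 13) = (1 - s) - 1*11 = (1 - s) - 11 = -10 - s)
(-853968 + 3872699)*(a(1803) + 4899080) = (-853968 + 3872699)*((-10 - 1*1803) + 4899080) = 3018731*((-10 - 1803) + 4899080) = 3018731*(-1813 + 4899080) = 3018731*4897267 = 14783531708177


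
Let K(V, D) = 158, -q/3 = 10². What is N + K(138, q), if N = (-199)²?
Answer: 39759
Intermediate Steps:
q = -300 (q = -3*10² = -3*100 = -300)
N = 39601
N + K(138, q) = 39601 + 158 = 39759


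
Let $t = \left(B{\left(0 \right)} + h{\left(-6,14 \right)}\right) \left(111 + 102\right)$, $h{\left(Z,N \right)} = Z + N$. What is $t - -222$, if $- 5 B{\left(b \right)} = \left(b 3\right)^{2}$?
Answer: $1926$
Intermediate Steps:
$B{\left(b \right)} = - \frac{9 b^{2}}{5}$ ($B{\left(b \right)} = - \frac{\left(b 3\right)^{2}}{5} = - \frac{\left(3 b\right)^{2}}{5} = - \frac{9 b^{2}}{5}$)
$h{\left(Z,N \right)} = N + Z$
$t = 1704$ ($t = \left(- \frac{9 \cdot 0^{2}}{5} + \left(14 - 6\right)\right) \left(111 + 102\right) = \left(\left(- \frac{9}{5}\right) 0 + 8\right) 213 = \left(0 + 8\right) 213 = 8 \cdot 213 = 1704$)
$t - -222 = 1704 - -222 = 1704 + 222 = 1926$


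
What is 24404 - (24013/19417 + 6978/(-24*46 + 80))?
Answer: 242667914873/9941504 ≈ 24410.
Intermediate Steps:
24404 - (24013/19417 + 6978/(-24*46 + 80)) = 24404 - (24013*(1/19417) + 6978/(-1104 + 80)) = 24404 - (24013/19417 + 6978/(-1024)) = 24404 - (24013/19417 + 6978*(-1/1024)) = 24404 - (24013/19417 - 3489/512) = 24404 - 1*(-55451257/9941504) = 24404 + 55451257/9941504 = 242667914873/9941504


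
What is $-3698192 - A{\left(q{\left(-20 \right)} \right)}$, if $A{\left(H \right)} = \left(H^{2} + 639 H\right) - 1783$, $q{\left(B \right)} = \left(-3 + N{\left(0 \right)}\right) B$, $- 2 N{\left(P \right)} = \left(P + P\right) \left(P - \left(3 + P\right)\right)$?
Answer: $-3738349$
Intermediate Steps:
$N{\left(P \right)} = 3 P$ ($N{\left(P \right)} = - \frac{\left(P + P\right) \left(P - \left(3 + P\right)\right)}{2} = - \frac{2 P \left(-3\right)}{2} = - \frac{\left(-6\right) P}{2} = 3 P$)
$q{\left(B \right)} = - 3 B$ ($q{\left(B \right)} = \left(-3 + 3 \cdot 0\right) B = \left(-3 + 0\right) B = - 3 B$)
$A{\left(H \right)} = -1783 + H^{2} + 639 H$
$-3698192 - A{\left(q{\left(-20 \right)} \right)} = -3698192 - \left(-1783 + \left(\left(-3\right) \left(-20\right)\right)^{2} + 639 \left(\left(-3\right) \left(-20\right)\right)\right) = -3698192 - \left(-1783 + 60^{2} + 639 \cdot 60\right) = -3698192 - \left(-1783 + 3600 + 38340\right) = -3698192 - 40157 = -3738349$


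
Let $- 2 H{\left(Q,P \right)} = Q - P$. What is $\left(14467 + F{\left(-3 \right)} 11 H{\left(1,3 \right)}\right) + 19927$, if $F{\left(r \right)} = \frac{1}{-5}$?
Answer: $\frac{171959}{5} \approx 34392.0$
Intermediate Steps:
$H{\left(Q,P \right)} = \frac{P}{2} - \frac{Q}{2}$ ($H{\left(Q,P \right)} = - \frac{Q - P}{2} = \frac{P}{2} - \frac{Q}{2}$)
$F{\left(r \right)} = - \frac{1}{5}$
$\left(14467 + F{\left(-3 \right)} 11 H{\left(1,3 \right)}\right) + 19927 = \left(14467 + \left(- \frac{1}{5}\right) 11 \left(\frac{1}{2} \cdot 3 - \frac{1}{2}\right)\right) + 19927 = \left(14467 - \frac{11 \left(\frac{3}{2} - \frac{1}{2}\right)}{5}\right) + 19927 = \left(14467 - \frac{11}{5}\right) + 19927 = \frac{72324}{5} + 19927 = \frac{171959}{5}$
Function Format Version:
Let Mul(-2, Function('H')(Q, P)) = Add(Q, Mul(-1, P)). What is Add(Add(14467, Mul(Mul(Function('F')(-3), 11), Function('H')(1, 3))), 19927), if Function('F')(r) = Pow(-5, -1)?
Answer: Rational(171959, 5) ≈ 34392.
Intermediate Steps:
Function('H')(Q, P) = Add(Mul(Rational(1, 2), P), Mul(Rational(-1, 2), Q)) (Function('H')(Q, P) = Mul(Rational(-1, 2), Add(Q, Mul(-1, P))) = Add(Mul(Rational(1, 2), P), Mul(Rational(-1, 2), Q)))
Function('F')(r) = Rational(-1, 5)
Add(Add(14467, Mul(Mul(Function('F')(-3), 11), Function('H')(1, 3))), 19927) = Add(Add(14467, Mul(Mul(Rational(-1, 5), 11), Add(Mul(Rational(1, 2), 3), Mul(Rational(-1, 2), 1)))), 19927) = Add(Add(14467, Mul(Rational(-11, 5), Add(Rational(3, 2), Rational(-1, 2)))), 19927) = Add(Add(14467, Mul(Rational(-11, 5), 1)), 19927) = Add(Add(14467, Rational(-11, 5)), 19927) = Add(Rational(72324, 5), 19927) = Rational(171959, 5)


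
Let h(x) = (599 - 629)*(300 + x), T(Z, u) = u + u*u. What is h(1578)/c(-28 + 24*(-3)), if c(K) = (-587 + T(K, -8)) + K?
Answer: 56340/631 ≈ 89.287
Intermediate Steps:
T(Z, u) = u + u²
c(K) = -531 + K (c(K) = (-587 - 8*(1 - 8)) + K = (-587 - 8*(-7)) + K = (-587 + 56) + K = -531 + K)
h(x) = -9000 - 30*x (h(x) = -30*(300 + x) = -9000 - 30*x)
h(1578)/c(-28 + 24*(-3)) = (-9000 - 30*1578)/(-531 + (-28 + 24*(-3))) = (-9000 - 47340)/(-531 + (-28 - 72)) = -56340/(-531 - 100) = -56340/(-631) = -56340*(-1/631) = 56340/631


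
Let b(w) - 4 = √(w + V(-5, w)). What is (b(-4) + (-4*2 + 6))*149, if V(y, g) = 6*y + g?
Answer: 298 + 149*I*√38 ≈ 298.0 + 918.5*I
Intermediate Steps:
V(y, g) = g + 6*y
b(w) = 4 + √(-30 + 2*w) (b(w) = 4 + √(w + (w + 6*(-5))) = 4 + √(w + (w - 30)) = 4 + √(w + (-30 + w)) = 4 + √(-30 + 2*w))
(b(-4) + (-4*2 + 6))*149 = ((4 + √(-30 + 2*(-4))) + (-4*2 + 6))*149 = ((4 + √(-30 - 8)) + (-8 + 6))*149 = ((4 + √(-38)) - 2)*149 = ((4 + I*√38) - 2)*149 = (2 + I*√38)*149 = 298 + 149*I*√38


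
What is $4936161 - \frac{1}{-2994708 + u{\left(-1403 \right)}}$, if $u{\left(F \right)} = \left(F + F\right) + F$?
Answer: $\frac{14803137137638}{2998917} \approx 4.9362 \cdot 10^{6}$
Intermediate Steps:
$u{\left(F \right)} = 3 F$ ($u{\left(F \right)} = 2 F + F = 3 F$)
$4936161 - \frac{1}{-2994708 + u{\left(-1403 \right)}} = 4936161 - \frac{1}{-2994708 + 3 \left(-1403\right)} = 4936161 - \frac{1}{-2994708 - 4209} = 4936161 - \frac{1}{-2998917} = 4936161 - - \frac{1}{2998917} = 4936161 + \frac{1}{2998917} = \frac{14803137137638}{2998917}$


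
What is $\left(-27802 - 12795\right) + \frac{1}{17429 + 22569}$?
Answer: $- \frac{1623798805}{39998} \approx -40597.0$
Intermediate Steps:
$\left(-27802 - 12795\right) + \frac{1}{17429 + 22569} = -40597 + \frac{1}{39998} = - \frac{1623798805}{39998}$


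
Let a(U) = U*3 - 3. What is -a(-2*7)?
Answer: 45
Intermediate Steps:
a(U) = -3 + 3*U (a(U) = 3*U - 3 = -3 + 3*U)
-a(-2*7) = -(-3 + 3*(-2*7)) = -(-3 + 3*(-14)) = -(-3 - 42) = -1*(-45) = 45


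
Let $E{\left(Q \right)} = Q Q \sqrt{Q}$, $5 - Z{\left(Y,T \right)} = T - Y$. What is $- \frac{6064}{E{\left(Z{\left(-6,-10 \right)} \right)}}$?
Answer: $- \frac{6064}{243} \approx -24.955$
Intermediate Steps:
$Z{\left(Y,T \right)} = 5 + Y - T$ ($Z{\left(Y,T \right)} = 5 - \left(T - Y\right) = 5 + Y - T$)
$E{\left(Q \right)} = Q^{\frac{5}{2}}$ ($E{\left(Q \right)} = Q^{2} \sqrt{Q} = Q^{\frac{5}{2}}$)
$- \frac{6064}{E{\left(Z{\left(-6,-10 \right)} \right)}} = - \frac{6064}{\left(5 - 6 - -10\right)^{\frac{5}{2}}} = - \frac{6064}{\left(5 - 6 + 10\right)^{\frac{5}{2}}} = - \frac{6064}{9^{\frac{5}{2}}} = - \frac{6064}{243}$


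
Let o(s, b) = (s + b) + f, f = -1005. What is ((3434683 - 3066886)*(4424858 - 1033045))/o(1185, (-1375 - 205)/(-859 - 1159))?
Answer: 1258726133774649/182410 ≈ 6.9005e+9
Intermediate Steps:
o(s, b) = -1005 + b + s (o(s, b) = (s + b) - 1005 = (b + s) - 1005 = -1005 + b + s)
((3434683 - 3066886)*(4424858 - 1033045))/o(1185, (-1375 - 205)/(-859 - 1159)) = ((3434683 - 3066886)*(4424858 - 1033045))/(-1005 + (-1375 - 205)/(-859 - 1159) + 1185) = (367797*3391813)/(-1005 - 1580/(-2018) + 1185) = 1247498645961/(-1005 - 1580*(-1/2018) + 1185) = 1247498645961/(-1005 + 790/1009 + 1185) = 1247498645961/(182410/1009) = 1247498645961*(1009/182410) = 1258726133774649/182410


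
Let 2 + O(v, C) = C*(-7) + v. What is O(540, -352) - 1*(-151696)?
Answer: 154698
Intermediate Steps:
O(v, C) = -2 + v - 7*C (O(v, C) = -2 + (C*(-7) + v) = -2 + (-7*C + v) = -2 + (v - 7*C) = -2 + v - 7*C)
O(540, -352) - 1*(-151696) = (-2 + 540 - 7*(-352)) - 1*(-151696) = (-2 + 540 + 2464) + 151696 = 3002 + 151696 = 154698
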